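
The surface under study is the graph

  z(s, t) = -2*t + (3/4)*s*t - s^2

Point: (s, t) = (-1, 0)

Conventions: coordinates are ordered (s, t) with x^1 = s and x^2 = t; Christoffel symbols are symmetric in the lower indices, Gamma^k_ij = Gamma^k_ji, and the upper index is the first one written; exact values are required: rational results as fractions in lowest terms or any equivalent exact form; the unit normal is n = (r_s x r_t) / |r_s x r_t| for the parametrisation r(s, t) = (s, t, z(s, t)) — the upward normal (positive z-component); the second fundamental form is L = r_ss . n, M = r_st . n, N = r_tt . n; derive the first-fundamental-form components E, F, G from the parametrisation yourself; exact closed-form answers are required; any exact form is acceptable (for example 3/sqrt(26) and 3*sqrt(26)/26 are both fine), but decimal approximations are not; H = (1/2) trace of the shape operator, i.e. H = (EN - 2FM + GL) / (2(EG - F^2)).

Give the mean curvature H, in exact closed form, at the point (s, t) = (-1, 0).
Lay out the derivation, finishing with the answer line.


z_s = 2, z_t = -11/4, z_ss = -2, z_st = 3/4, z_tt = 0
E = 5, F = -11/2, G = 137/16; answer radicand W^2 = 201/16
unnormalised second-form numerators: l = -2, m = 3/4, n = 0; L = l/sqrt(201/16), and similarly M = m/sqrt(W^2), N = n/sqrt(W^2)
H = (E*n - 2*F*m + G*l) / (2*(EG - F^2)*sqrt(W^2)); E*n - 2*F*m + G*l = -71/8, EG - F^2 = 201/16, so H = (-71/201)/sqrt(201/16)

Answer: H = -284*sqrt(201)/40401


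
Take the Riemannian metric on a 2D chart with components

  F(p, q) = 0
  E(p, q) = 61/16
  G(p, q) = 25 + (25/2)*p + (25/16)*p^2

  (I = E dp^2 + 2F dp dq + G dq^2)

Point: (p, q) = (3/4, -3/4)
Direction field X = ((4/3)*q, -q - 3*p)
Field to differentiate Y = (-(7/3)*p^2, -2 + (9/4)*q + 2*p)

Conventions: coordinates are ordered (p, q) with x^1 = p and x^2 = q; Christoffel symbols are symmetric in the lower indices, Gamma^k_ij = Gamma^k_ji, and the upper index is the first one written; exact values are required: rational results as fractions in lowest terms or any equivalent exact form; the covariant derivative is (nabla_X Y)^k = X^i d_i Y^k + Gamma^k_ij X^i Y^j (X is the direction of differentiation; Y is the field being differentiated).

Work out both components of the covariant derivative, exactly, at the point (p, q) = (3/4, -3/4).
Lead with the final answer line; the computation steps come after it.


Answer: (nabla_X Y)^p = -22547/7808, (nabla_X Y)^q = -9/2

E = 61/16, F = 0, G = 9025/256 at the point
E_p = 0, E_q = 0, F_p = 0, F_q = 0, G_p = 475/32, G_q = 0
EG - F^2 = 550525/4096;  g^inv = (4096/550525) * [[9025/256, 0], [0, 61/16]]
first-kind symbols [ij,l] = (1/2)(d_i g_jl + d_j g_il - d_l g_ij): [pp,p] = E_p/2 = 0, [pp,q] = F_p - E_q/2 = 0, [pq,p] = E_q/2 = 0, [pq,q] = G_p/2 = 475/64, [qq,p] = F_q - G_p/2 = -475/64, [qq,q] = G_q/2 = 0
Gamma^p_ij = (G*[ij,p] - F*[ij,q])/(EG - F^2), Gamma^q_ij = (E*[ij,q] - F*[ij,p])/(EG - F^2)
Gamma_ppp = 0, Gamma_ppq = 0, Gamma_pqq = -475/244, Gamma_qpp = 0, Gamma_qpq = 4/19, Gamma_qqq = 0
X = (-1, -3/2), Y = (-21/16, -35/16) at the point


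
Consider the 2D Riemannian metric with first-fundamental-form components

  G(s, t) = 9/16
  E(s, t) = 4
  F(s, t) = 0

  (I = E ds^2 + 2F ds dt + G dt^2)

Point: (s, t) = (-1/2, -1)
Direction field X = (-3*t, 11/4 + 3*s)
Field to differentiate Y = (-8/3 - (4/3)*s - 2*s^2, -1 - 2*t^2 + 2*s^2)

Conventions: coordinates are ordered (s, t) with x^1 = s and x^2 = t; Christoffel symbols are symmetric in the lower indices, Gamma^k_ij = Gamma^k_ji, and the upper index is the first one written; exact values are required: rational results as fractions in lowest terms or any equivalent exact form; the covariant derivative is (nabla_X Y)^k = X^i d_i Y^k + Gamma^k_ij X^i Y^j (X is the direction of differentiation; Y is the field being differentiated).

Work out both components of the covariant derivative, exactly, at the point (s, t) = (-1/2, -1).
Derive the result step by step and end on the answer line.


E = 4, F = 0, G = 9/16 at the point
E_s = 0, E_t = 0, F_s = 0, F_t = 0, G_s = 0, G_t = 0
EG - F^2 = 9/4;  g^inv = (4/9) * [[9/16, 0], [0, 4]]
first-kind symbols [ij,l] = (1/2)(d_i g_jl + d_j g_il - d_l g_ij): [ss,s] = E_s/2 = 0, [ss,t] = F_s - E_t/2 = 0, [st,s] = E_t/2 = 0, [st,t] = G_s/2 = 0, [tt,s] = F_t - G_s/2 = 0, [tt,t] = G_t/2 = 0
Gamma^s_ij = (G*[ij,s] - F*[ij,t])/(EG - F^2), Gamma^t_ij = (E*[ij,t] - F*[ij,s])/(EG - F^2)
Gamma_sss = 0, Gamma_sst = 0, Gamma_stt = 0, Gamma_tss = 0, Gamma_tst = 0, Gamma_ttt = 0
X = (3, 5/4), Y = (-5/2, -5/2) at the point

Answer: (nabla_X Y)^s = 2, (nabla_X Y)^t = -1


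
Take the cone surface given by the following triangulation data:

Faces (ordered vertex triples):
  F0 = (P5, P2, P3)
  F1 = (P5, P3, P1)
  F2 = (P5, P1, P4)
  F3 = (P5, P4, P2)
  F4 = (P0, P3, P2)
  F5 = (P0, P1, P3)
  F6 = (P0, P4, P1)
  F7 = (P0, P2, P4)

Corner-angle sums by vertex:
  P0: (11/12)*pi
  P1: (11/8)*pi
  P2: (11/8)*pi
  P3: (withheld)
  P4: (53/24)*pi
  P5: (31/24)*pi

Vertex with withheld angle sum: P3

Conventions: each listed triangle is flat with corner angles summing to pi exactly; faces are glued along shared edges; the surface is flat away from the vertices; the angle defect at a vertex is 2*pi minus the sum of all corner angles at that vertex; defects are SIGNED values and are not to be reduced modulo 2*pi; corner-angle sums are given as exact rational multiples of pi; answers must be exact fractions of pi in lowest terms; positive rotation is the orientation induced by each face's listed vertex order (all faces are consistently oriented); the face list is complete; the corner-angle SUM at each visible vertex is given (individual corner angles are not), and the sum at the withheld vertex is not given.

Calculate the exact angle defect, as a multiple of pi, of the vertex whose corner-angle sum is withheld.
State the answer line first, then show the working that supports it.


Answer: defect(P3) = (7/6)*pi

V = 6, E = 12, F = 8; chi = V - E + F = 2
Gauss-Bonnet: total defect = 2*pi*chi = 4*pi; visible defects sum to (17/6)*pi


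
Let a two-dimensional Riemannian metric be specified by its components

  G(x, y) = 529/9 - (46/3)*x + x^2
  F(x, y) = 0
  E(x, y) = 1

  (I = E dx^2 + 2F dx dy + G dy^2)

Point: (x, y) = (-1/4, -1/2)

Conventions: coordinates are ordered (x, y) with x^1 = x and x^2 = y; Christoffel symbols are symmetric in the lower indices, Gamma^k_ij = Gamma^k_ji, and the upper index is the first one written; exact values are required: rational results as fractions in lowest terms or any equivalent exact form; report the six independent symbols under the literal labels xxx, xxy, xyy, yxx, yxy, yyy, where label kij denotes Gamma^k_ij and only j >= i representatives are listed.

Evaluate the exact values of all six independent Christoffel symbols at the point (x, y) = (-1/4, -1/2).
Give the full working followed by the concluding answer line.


E = 1, F = 0, G = 9025/144 at the point
E_x = 0, E_y = 0, F_x = 0, F_y = 0, G_x = -95/6, G_y = 0
EG - F^2 = 9025/144;  g^inv = (144/9025) * [[9025/144, 0], [0, 1]]
first-kind symbols [ij,l] = (1/2)(d_i g_jl + d_j g_il - d_l g_ij): [xx,x] = E_x/2 = 0, [xx,y] = F_x - E_y/2 = 0, [xy,x] = E_y/2 = 0, [xy,y] = G_x/2 = -95/12, [yy,x] = F_y - G_x/2 = 95/12, [yy,y] = G_y/2 = 0
Gamma^x_ij = (G*[ij,x] - F*[ij,y])/(EG - F^2), Gamma^y_ij = (E*[ij,y] - F*[ij,x])/(EG - F^2)

Answer: Gamma_xxx = 0, Gamma_xxy = 0, Gamma_xyy = 95/12, Gamma_yxx = 0, Gamma_yxy = -12/95, Gamma_yyy = 0


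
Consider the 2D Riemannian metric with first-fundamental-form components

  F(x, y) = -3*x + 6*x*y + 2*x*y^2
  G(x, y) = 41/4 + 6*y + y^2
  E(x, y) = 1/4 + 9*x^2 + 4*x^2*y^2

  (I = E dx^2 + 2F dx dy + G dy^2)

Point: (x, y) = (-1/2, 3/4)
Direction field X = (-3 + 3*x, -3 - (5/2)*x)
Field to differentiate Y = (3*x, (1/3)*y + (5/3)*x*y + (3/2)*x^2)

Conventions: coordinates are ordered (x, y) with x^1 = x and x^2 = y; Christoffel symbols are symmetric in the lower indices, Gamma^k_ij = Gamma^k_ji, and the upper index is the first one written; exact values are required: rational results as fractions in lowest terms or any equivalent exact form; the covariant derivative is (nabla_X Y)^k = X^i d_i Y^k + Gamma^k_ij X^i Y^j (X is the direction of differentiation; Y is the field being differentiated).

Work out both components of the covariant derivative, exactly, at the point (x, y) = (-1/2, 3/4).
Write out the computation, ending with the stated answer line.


E = 49/16, F = -21/16, G = 245/16 at the point
E_x = -45/4, E_y = 3/2, F_x = 21/8, F_y = -9/2, G_x = 0, G_y = 15/2
EG - F^2 = 2891/64;  g^inv = (64/2891) * [[245/16, 21/16], [21/16, 49/16]]
first-kind symbols [ij,l] = (1/2)(d_i g_jl + d_j g_il - d_l g_ij): [xx,x] = E_x/2 = -45/8, [xx,y] = F_x - E_y/2 = 15/8, [xy,x] = E_y/2 = 3/4, [xy,y] = G_x/2 = 0, [yy,x] = F_y - G_x/2 = -9/2, [yy,y] = G_y/2 = 15/4
Gamma^x_ij = (G*[ij,x] - F*[ij,y])/(EG - F^2), Gamma^y_ij = (E*[ij,y] - F*[ij,x])/(EG - F^2)
Gamma_xxx = -765/413, Gamma_xxy = 15/59, Gamma_xyy = -585/413, Gamma_yxx = -15/413, Gamma_yxy = 9/413, Gamma_yyy = 51/413
X = (-9/2, -7/4), Y = (-3/2, 0) at the point

Answer: (nabla_X Y)^x = -83709/3304, (nabla_X Y)^y = 5987/3304


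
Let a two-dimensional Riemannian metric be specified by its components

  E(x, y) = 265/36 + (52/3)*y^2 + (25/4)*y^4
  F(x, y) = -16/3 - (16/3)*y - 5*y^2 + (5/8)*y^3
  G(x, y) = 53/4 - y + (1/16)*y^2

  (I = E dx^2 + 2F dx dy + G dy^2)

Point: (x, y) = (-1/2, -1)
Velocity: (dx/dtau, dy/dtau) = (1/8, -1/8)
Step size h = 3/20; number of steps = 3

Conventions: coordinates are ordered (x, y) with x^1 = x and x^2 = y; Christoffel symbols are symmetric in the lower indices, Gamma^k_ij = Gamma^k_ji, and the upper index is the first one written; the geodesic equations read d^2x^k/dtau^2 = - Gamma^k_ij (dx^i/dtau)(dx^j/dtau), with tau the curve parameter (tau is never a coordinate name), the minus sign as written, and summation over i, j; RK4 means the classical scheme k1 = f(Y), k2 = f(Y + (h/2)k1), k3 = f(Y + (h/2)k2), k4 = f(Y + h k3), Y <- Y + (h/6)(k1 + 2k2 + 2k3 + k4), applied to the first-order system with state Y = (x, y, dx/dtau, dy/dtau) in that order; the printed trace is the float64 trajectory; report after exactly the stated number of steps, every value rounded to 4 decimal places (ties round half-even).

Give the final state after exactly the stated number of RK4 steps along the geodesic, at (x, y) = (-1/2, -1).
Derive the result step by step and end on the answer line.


f(Y) = (dx/dtau, dy/dtau, -Gamma^x_ij Y'^i Y'^j, -Gamma^y_ij Y'^i Y'^j) with the Gammas evaluated at the stage position; h = 0.150000; intermediate values shown to 6 dp
step 0: x = -0.5000, y = -1.0000, dx/dtau = 0.1250, dy/dtau = -0.1250
step 1:
  k1: at (x, y) = (-0.500000, -1.000000), (dx/dtau, dy/dtau) = (0.125000, -0.125000); Gamma_xxx = 0.408053, Gamma_xxy = -1.038268, Gamma_xyy = 0.219971, Gamma_yxx = 2.244795, Gamma_yxy = -0.408053, Gamma_yyy = 0.047150; k1 = (0.125000, -0.125000, -0.042259, -0.048563)
  k2: at (x, y) = (-0.490625, -1.009375), (dx/dtau, dy/dtau) = (0.121831, -0.128642); Gamma_xxx = 0.411979, Gamma_xxy = -1.037607, Gamma_xyy = 0.220411, Gamma_yxx = 2.282586, Gamma_yxy = -0.411979, Gamma_yyy = 0.048200; k2 = (0.121831, -0.128642, -0.042286, -0.047591)
  k3: at (x, y) = (-0.490863, -1.009648), (dx/dtau, dy/dtau) = (0.121829, -0.128569); Gamma_xxx = 0.412095, Gamma_xxy = -1.037587, Gamma_xyy = 0.220423, Gamma_yxx = 2.283695, Gamma_yxy = -0.412095, Gamma_yyy = 0.048231; k3 = (0.121829, -0.128569, -0.042264, -0.047602)
  k4: at (x, y) = (-0.481726, -1.019285), (dx/dtau, dy/dtau) = (0.118660, -0.132140); Gamma_xxx = 0.416193, Gamma_xxy = -1.036860, Gamma_xyy = 0.220802, Gamma_yxx = 2.323078, Gamma_yxy = -0.416193, Gamma_yyy = 0.049304; k4 = (0.118660, -0.132140, -0.042231, -0.046622)
  Y <- Y + (h/6)(k1 + 2k2 + 2k3 + k4): x = -0.4817, y = -1.0193, dx/dtau = 0.1187, dy/dtau = -0.1321
step 2:
  k1: at (x, y) = (-0.481726, -1.019289), (dx/dtau, dy/dtau) = (0.118660, -0.132139); Gamma_xxx = 0.416195, Gamma_xxy = -1.036860, Gamma_xyy = 0.220802, Gamma_yxx = 2.323093, Gamma_yxy = -0.416195, Gamma_yyy = 0.049304; k1 = (0.118660, -0.132139, -0.042231, -0.046622)
  k2: at (x, y) = (-0.472826, -1.029200), (dx/dtau, dy/dtau) = (0.115493, -0.135636); Gamma_xxx = 0.420474, Gamma_xxy = -1.036067, Gamma_xyy = 0.221121, Gamma_yxx = 2.364150, Gamma_yxy = -0.420474, Gamma_yyy = 0.050401; k2 = (0.115493, -0.135636, -0.042136, -0.045635)
  k3: at (x, y) = (-0.473064, -1.029462), (dx/dtau, dy/dtau) = (0.115500, -0.135562); Gamma_xxx = 0.420588, Gamma_xxy = -1.036045, Gamma_xyy = 0.221128, Gamma_yxx = 2.365244, Gamma_yxy = -0.420588, Gamma_yyy = 0.050430; k3 = (0.115500, -0.135562, -0.042118, -0.045650)
  k4: at (x, y) = (-0.464401, -1.039623), (dx/dtau, dy/dtau) = (0.112343, -0.138987); Gamma_xxx = 0.425045, Gamma_xxy = -1.035184, Gamma_xyy = 0.221381, Gamma_yxx = 2.407948, Gamma_yxy = -0.425045, Gamma_yyy = 0.051547; k4 = (0.112343, -0.138987, -0.041968, -0.044660)
  Y <- Y + (h/6)(k1 + 2k2 + 2k3 + k4): x = -0.4644, y = -1.0396, dx/dtau = 0.1123, dy/dtau = -0.1390
step 3:
  k1: at (x, y) = (-0.464401, -1.039627), (dx/dtau, dy/dtau) = (0.112343, -0.138986); Gamma_xxx = 0.425047, Gamma_xxy = -1.035184, Gamma_xyy = 0.221381, Gamma_yxx = 2.407964, Gamma_yxy = -0.425047, Gamma_yyy = 0.051548; k1 = (0.112343, -0.138986, -0.041968, -0.044660)
  k2: at (x, y) = (-0.455975, -1.050051), (dx/dtau, dy/dtau) = (0.109195, -0.142335); Gamma_xxx = 0.429690, Gamma_xxy = -1.034254, Gamma_xyy = 0.221567, Gamma_yxx = 2.452399, Gamma_yxy = -0.429690, Gamma_yyy = 0.052688; k2 = (0.109195, -0.142335, -0.041762, -0.043665)
  k3: at (x, y) = (-0.456211, -1.050302), (dx/dtau, dy/dtau) = (0.109210, -0.142261); Gamma_xxx = 0.429803, Gamma_xxy = -1.034231, Gamma_xyy = 0.221571, Gamma_yxx = 2.453478, Gamma_yxy = -0.429803, Gamma_yyy = 0.052715; k3 = (0.109210, -0.142261, -0.041747, -0.043684)
  k4: at (x, y) = (-0.448019, -1.060966), (dx/dtau, dy/dtau) = (0.106081, -0.145538); Gamma_xxx = 0.434630, Gamma_xxy = -1.033231, Gamma_xyy = 0.221686, Gamma_yxx = 2.499620, Gamma_yxy = -0.434630, Gamma_yyy = 0.053874; k4 = (0.106081, -0.145538, -0.041490, -0.042690)
  Y <- Y + (h/6)(k1 + 2k2 + 2k3 + k4): x = -0.4480, y = -1.0610, dx/dtau = 0.1061, dy/dtau = -0.1455

Answer: x = -0.4480, y = -1.0610, dx/dtau = 0.1061, dy/dtau = -0.1455


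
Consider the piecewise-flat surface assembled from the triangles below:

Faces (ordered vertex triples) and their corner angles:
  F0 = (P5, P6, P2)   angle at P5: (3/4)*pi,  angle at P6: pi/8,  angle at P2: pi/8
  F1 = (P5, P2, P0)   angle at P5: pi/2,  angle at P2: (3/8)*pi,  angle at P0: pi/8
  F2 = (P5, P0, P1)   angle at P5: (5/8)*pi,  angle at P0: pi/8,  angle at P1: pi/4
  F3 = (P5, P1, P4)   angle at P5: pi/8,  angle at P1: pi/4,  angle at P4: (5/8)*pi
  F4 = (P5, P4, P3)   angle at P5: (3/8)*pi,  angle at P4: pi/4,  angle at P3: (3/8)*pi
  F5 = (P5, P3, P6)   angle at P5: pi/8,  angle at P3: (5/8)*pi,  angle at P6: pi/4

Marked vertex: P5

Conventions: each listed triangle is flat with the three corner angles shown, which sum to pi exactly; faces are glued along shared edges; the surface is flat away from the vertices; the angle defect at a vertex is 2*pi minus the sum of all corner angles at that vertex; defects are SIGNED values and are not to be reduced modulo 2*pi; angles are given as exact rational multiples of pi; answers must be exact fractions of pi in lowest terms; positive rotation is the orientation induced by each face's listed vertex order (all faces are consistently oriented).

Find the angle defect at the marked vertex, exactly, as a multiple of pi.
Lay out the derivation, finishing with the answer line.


Sum of corner angles at P5: (5/2)*pi
defect = 2*pi - (5/2)*pi

Answer: defect(P5) = -pi/2


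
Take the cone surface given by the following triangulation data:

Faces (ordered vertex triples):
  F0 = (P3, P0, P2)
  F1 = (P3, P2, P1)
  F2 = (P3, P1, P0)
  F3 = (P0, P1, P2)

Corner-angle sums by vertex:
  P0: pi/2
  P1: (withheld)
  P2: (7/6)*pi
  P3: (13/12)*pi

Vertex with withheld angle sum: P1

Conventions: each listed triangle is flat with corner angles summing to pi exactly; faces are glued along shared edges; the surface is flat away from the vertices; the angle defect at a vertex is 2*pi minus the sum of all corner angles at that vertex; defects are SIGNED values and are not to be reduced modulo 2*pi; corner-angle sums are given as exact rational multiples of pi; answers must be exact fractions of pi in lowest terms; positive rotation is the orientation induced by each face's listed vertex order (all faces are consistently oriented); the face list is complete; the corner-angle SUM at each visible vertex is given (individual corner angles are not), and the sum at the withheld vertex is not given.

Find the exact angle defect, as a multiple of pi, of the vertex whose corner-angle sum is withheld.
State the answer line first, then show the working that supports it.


Answer: defect(P1) = (3/4)*pi

V = 4, E = 6, F = 4; chi = V - E + F = 2
Gauss-Bonnet: total defect = 2*pi*chi = 4*pi; visible defects sum to (13/4)*pi


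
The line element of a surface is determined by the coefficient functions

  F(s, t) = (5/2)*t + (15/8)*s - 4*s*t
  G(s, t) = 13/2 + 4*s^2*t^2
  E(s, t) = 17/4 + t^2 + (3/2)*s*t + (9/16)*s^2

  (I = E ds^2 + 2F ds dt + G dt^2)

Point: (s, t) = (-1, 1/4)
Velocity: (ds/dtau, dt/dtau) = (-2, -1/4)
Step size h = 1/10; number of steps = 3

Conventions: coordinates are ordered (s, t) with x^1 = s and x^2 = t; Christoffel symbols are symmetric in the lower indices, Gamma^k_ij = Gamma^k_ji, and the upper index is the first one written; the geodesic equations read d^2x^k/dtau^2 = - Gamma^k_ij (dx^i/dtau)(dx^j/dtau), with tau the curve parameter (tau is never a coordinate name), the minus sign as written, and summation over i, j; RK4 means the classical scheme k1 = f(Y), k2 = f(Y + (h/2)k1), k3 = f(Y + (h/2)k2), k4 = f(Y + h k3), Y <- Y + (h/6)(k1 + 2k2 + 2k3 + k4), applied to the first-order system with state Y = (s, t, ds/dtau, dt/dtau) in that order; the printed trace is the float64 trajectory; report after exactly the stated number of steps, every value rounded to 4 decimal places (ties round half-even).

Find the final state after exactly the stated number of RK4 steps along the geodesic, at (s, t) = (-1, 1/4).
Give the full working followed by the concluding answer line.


f(Y) = (ds/dtau, dt/dtau, -Gamma^s_ij Y'^i Y'^j, -Gamma^t_ij Y'^i Y'^j) with the Gammas evaluated at the stage position; h = 0.100000; intermediate values shown to 6 dp
step 0: s = -1.0000, t = 0.2500, ds/dtau = -2.0000, dt/dtau = -0.2500
step 1:
  k1: at (s, t) = (-1.000000, 0.250000), (ds/dtau, dt/dtau) = (-2.000000, -0.250000); Gamma_sss = -0.072165, Gamma_sst = -0.113402, Gamma_stt = 1.511340, Gamma_tss = 0.201031, Gamma_tst = -0.041237, Gamma_ttt = 0.204124; k1 = (-2.000000, -0.250000, 0.307603, -0.775644)
  k2: at (s, t) = (-1.100000, 0.237500), (ds/dtau, dt/dtau) = (-1.984620, -0.288782); Gamma_sss = -0.075733, Gamma_sst = -0.131993, Gamma_stt = 1.580361, Gamma_tss = 0.218575, Gamma_tst = -0.044902, Gamma_ttt = 0.268592; k2 = (-1.984620, -0.288782, 0.317792, -0.831835)
  k3: at (s, t) = (-1.099231, 0.235561), (ds/dtau, dt/dtau) = (-1.984110, -0.291592); Gamma_sss = -0.075194, Gamma_sst = -0.132336, Gamma_stt = 1.579102, Gamma_tss = 0.219971, Gamma_tst = -0.044581, Gamma_ttt = 0.270037; k3 = (-1.984110, -0.291592, 0.314878, -0.837332)
  k4: at (s, t) = (-1.198411, 0.220841), (ds/dtau, dt/dtau) = (-1.968512, -0.333733); Gamma_sss = -0.075655, Gamma_sst = -0.150520, Gamma_stt = 1.644433, Gamma_tss = 0.239148, Gamma_tst = -0.048607, Gamma_ttt = 0.341438; k4 = (-1.968512, -0.333733, 0.307784, -0.900872)
  Y <- Y + (h/6)(k1 + 2k2 + 2k3 + k4): s = -1.1984, t = 0.2209, ds/dtau = -1.9687, dt/dtau = -0.3336
step 2:
  k1: at (s, t) = (-1.198433, 0.220925), (ds/dtau, dt/dtau) = (-1.968655, -0.333581); Gamma_sss = -0.075685, Gamma_sst = -0.150504, Gamma_stt = 1.644469, Gamma_tss = 0.239084, Gamma_tst = -0.048618, Gamma_ttt = 0.341364; k1 = (-1.968655, -0.333581, 0.308007, -0.900725)
  k2: at (s, t) = (-1.296866, 0.204246), (ds/dtau, dt/dtau) = (-1.953254, -0.378617); Gamma_sss = -0.072766, Gamma_sst = -0.168231, Gamma_stt = 1.707558, Gamma_tss = 0.260113, Gamma_tst = -0.053289, Gamma_ttt = 0.419591; k2 = (-1.953254, -0.378617, 0.281661, -0.973713)
  k3: at (s, t) = (-1.296096, 0.201994), (ds/dtau, dt/dtau) = (-1.954572, -0.382266); Gamma_sss = -0.071779, Gamma_sst = -0.168631, Gamma_stt = 1.706796, Gamma_tss = 0.261889, Gamma_tst = -0.053082, Gamma_ttt = 0.421575; k3 = (-1.954572, -0.382266, 0.276800, -0.982789)
  k4: at (s, t) = (-1.393890, 0.182699), (ds/dtau, dt/dtau) = (-1.940975, -0.431860); Gamma_sss = -0.064363, Gamma_sst = -0.186159, Gamma_stt = 1.770014, Gamma_tss = 0.286071, Gamma_tst = -0.058878, Gamma_ttt = 0.508095; k4 = (-1.940975, -0.431860, 0.224456, -1.073792)
  Y <- Y + (h/6)(k1 + 2k2 + 2k3 + k4): s = -1.3939, t = 0.1828, ds/dtau = -1.9412, dt/dtau = -0.4317
step 3:
  k1: at (s, t) = (-1.393854, 0.182805), (ds/dtau, dt/dtau) = (-1.941165, -0.431706); Gamma_sss = -0.064420, Gamma_sst = -0.186130, Gamma_stt = 1.769984, Gamma_tss = 0.285975, Gamma_tst = -0.058877, Gamma_ttt = 0.507944; k1 = (-1.941165, -0.431706, 0.224827, -1.073573)
  k2: at (s, t) = (-1.490912, 0.161220), (ds/dtau, dt/dtau) = (-1.929923, -0.485385); Gamma_sss = -0.051994, Gamma_sst = -0.203621, Gamma_stt = 1.835493, Gamma_tss = 0.313869, Gamma_tst = -0.066316, Gamma_ttt = 0.603163; k2 = (-1.929923, -0.485385, 0.142705, -1.186899)
  k3: at (s, t) = (-1.490350, 0.158536), (ds/dtau, dt/dtau) = (-1.934030, -0.491051); Gamma_sss = -0.050238, Gamma_sst = -0.204198, Gamma_stt = 1.835959, Gamma_tss = 0.316376, Gamma_tst = -0.066415, Gamma_ttt = 0.606268; k3 = (-1.934030, -0.491051, 0.133062, -1.203435)
  k4: at (s, t) = (-1.587257, 0.133700), (ds/dtau, dt/dtau) = (-1.927859, -0.552050); Gamma_sss = -0.030540, Gamma_sst = -0.222539, Gamma_stt = 1.908556, Gamma_tss = 0.350619, Gamma_tst = -0.076721, Gamma_ttt = 0.713966; k4 = (-1.927859, -0.552050, 0.005543, -1.357408)
  Y <- Y + (h/6)(k1 + 2k2 + 2k3 + k4): s = -1.5871, t = 0.1339, ds/dtau = -1.9281, dt/dtau = -0.5519

Answer: s = -1.5871, t = 0.1339, ds/dtau = -1.9281, dt/dtau = -0.5519


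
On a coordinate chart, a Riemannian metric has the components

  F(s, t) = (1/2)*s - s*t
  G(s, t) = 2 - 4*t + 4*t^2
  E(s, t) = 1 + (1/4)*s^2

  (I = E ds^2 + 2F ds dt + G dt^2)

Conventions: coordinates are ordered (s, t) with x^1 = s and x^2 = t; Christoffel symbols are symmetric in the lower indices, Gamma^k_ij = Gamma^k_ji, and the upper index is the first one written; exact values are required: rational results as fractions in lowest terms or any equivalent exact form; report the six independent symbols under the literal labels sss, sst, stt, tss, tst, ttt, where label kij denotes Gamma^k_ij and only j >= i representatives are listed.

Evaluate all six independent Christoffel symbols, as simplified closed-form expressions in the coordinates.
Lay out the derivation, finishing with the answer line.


E = 1 + (1/4)*s^2; F = (1/2)*s - s*t; G = 2 - 4*t + 4*t^2
Gamma^k_ij = (1/2) g^{kl} (d_i g_jl + d_j g_il - d_l g_ij), with g^inv = (1/(EG-F^2)) [[G, -F], [-F, E]]
first partials: E_s = (1/2)*s, E_t = 0, F_s = 1/2 - t, F_t = -s, G_s = 0, G_t = -4 + 8*t
D = EG - F^2 = 2 - 4*t + 4*t^2 + (1/4)*s^2
expanded: Gamma^s_ss = (G E_s - 2F F_s + F E_t)/(2D), Gamma^s_st = (G E_t - F G_s)/(2D), Gamma^s_tt = (2G F_t - G G_s - F G_t)/(2D), Gamma^t_ss = (2E F_s - E E_t - F E_s)/(2D), Gamma^t_st = (E G_s - F E_t)/(2D), Gamma^t_tt = (E G_t - 2F F_t + F G_s)/(2D); substitute and cancel common factors

Answer: Gamma_sss = s/(s^2 + 16*t^2 - 16*t + 8), Gamma_sst = 0, Gamma_stt = -4*s/(s^2 + 16*t^2 - 16*t + 8), Gamma_tss = (2 - 4*t)/(s^2 + 16*t^2 - 16*t + 8), Gamma_tst = 0, Gamma_ttt = (16*t - 8)/(s^2 + 16*t^2 - 16*t + 8)


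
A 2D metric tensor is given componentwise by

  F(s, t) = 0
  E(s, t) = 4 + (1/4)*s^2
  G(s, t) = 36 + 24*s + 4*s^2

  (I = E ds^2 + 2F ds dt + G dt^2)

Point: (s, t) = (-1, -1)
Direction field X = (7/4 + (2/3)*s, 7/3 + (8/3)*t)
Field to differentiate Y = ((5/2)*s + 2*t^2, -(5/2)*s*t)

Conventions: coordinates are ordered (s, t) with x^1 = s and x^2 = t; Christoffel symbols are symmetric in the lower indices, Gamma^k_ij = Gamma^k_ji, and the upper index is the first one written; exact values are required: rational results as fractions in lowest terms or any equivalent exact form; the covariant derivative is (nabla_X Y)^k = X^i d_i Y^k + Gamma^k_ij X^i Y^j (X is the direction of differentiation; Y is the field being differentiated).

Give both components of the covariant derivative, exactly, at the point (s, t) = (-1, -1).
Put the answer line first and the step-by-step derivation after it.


Answer: (nabla_X Y)^s = 511/204, (nabla_X Y)^t = 29/48

E = 17/4, F = 0, G = 16 at the point
E_s = -1/2, E_t = 0, F_s = 0, F_t = 0, G_s = 16, G_t = 0
EG - F^2 = 68;  g^inv = (1/68) * [[16, 0], [0, 17/4]]
first-kind symbols [ij,l] = (1/2)(d_i g_jl + d_j g_il - d_l g_ij): [ss,s] = E_s/2 = -1/4, [ss,t] = F_s - E_t/2 = 0, [st,s] = E_t/2 = 0, [st,t] = G_s/2 = 8, [tt,s] = F_t - G_s/2 = -8, [tt,t] = G_t/2 = 0
Gamma^s_ij = (G*[ij,s] - F*[ij,t])/(EG - F^2), Gamma^t_ij = (E*[ij,t] - F*[ij,s])/(EG - F^2)
Gamma_sss = -1/17, Gamma_sst = 0, Gamma_stt = -32/17, Gamma_tss = 0, Gamma_tst = 1/2, Gamma_ttt = 0
X = (13/12, -1/3), Y = (-1/2, -5/2) at the point


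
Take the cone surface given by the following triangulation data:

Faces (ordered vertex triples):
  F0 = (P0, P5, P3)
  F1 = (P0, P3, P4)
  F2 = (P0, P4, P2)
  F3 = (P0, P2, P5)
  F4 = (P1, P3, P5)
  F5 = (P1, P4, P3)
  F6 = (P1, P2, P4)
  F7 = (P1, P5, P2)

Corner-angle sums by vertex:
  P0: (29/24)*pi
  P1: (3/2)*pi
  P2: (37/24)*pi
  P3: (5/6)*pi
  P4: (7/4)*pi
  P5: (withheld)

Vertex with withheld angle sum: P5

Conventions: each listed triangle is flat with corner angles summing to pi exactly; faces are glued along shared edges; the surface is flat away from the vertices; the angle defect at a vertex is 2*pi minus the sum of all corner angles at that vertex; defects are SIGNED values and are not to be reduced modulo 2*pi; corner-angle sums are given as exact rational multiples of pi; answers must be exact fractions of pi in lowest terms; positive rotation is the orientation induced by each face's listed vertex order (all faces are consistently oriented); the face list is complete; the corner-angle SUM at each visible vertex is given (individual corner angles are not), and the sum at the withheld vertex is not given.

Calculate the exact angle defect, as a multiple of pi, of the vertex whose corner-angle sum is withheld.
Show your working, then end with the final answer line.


V = 6, E = 12, F = 8; chi = V - E + F = 2
Gauss-Bonnet: total defect = 2*pi*chi = 4*pi; visible defects sum to (19/6)*pi

Answer: defect(P5) = (5/6)*pi


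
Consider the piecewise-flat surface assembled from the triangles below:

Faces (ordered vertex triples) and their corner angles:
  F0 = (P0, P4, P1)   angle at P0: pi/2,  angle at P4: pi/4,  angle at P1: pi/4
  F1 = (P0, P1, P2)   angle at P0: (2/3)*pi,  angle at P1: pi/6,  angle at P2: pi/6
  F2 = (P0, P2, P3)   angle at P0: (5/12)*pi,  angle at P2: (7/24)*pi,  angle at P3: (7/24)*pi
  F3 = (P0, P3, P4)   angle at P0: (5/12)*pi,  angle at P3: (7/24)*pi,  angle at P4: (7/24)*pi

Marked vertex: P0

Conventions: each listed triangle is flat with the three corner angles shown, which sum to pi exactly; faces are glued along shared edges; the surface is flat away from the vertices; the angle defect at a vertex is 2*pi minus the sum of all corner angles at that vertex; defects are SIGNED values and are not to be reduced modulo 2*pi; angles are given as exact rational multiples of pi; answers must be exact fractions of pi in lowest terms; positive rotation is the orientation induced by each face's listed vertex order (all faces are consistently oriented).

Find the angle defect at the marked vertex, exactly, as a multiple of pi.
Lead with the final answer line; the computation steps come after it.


Answer: defect(P0) = 0

Sum of corner angles at P0: 2*pi
defect = 2*pi - 2*pi


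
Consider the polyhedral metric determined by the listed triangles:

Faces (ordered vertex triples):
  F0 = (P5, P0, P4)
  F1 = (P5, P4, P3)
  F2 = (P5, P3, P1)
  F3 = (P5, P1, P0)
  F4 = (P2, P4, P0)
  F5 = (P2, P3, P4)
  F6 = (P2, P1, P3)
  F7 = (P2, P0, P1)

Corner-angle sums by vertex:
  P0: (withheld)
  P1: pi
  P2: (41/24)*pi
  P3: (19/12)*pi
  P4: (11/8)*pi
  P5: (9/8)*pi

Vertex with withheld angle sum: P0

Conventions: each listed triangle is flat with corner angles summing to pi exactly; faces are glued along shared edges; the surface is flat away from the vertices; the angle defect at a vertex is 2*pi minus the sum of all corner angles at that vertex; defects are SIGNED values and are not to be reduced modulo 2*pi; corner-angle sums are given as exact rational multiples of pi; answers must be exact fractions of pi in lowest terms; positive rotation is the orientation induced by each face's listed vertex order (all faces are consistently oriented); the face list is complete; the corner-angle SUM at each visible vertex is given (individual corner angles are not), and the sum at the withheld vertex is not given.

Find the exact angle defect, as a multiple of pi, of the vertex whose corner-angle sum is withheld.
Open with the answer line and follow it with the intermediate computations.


Answer: defect(P0) = (19/24)*pi

V = 6, E = 12, F = 8; chi = V - E + F = 2
Gauss-Bonnet: total defect = 2*pi*chi = 4*pi; visible defects sum to (77/24)*pi


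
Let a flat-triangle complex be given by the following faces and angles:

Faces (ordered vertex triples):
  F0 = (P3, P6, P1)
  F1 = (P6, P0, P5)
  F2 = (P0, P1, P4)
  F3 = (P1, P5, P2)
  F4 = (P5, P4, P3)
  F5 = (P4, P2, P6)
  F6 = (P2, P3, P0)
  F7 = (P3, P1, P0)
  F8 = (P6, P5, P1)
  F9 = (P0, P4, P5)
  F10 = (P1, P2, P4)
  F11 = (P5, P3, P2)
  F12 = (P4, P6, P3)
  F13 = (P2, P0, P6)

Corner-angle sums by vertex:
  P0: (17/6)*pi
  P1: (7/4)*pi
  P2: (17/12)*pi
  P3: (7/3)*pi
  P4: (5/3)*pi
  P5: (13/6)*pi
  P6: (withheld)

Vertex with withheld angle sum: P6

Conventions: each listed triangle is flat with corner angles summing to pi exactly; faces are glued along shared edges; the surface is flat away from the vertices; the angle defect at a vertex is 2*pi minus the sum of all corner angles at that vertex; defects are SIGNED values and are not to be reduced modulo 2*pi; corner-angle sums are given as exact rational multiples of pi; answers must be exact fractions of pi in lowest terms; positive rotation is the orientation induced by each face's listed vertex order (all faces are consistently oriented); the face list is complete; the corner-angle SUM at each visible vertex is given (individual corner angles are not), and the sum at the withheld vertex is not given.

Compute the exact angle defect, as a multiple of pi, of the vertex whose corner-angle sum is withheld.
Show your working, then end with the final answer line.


V = 7, E = 21, F = 14; chi = V - E + F = 0
Gauss-Bonnet: total defect = 2*pi*chi = 0; visible defects sum to -pi/6

Answer: defect(P6) = pi/6


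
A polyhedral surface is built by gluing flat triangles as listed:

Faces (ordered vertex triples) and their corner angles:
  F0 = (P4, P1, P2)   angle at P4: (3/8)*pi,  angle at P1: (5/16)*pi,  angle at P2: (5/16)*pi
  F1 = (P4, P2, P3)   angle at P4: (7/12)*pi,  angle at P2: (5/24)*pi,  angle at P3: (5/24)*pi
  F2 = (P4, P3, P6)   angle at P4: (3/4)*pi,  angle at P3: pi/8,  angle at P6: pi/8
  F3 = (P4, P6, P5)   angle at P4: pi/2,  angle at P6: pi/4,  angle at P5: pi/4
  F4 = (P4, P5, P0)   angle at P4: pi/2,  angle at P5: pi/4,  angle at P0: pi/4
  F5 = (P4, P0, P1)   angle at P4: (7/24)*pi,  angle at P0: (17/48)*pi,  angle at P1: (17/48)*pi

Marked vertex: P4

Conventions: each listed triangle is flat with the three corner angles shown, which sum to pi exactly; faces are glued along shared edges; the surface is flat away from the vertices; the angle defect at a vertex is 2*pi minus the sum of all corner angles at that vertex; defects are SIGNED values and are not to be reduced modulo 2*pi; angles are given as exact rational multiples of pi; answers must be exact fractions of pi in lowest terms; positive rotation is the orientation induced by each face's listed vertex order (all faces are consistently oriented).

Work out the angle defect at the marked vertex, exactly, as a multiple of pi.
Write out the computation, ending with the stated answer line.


Sum of corner angles at P4: 3*pi
defect = 2*pi - 3*pi

Answer: defect(P4) = -pi


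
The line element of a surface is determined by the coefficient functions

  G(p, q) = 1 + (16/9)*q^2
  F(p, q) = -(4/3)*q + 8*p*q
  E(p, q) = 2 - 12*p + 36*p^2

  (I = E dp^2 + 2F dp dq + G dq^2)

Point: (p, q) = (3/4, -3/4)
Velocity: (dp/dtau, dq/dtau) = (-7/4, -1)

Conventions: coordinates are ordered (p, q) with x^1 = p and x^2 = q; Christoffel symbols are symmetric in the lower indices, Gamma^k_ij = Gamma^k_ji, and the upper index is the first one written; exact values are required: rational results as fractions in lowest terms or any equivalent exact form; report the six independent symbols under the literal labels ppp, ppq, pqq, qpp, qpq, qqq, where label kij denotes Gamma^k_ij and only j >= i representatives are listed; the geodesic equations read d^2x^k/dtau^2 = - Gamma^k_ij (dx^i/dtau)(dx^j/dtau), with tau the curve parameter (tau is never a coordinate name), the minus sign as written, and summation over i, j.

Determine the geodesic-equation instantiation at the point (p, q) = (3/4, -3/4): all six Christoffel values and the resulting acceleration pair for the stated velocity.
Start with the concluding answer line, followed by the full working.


Answer: Gamma_ppp = 28/19, Gamma_ppq = 0, Gamma_pqq = 56/171, Gamma_qpp = -8/19, Gamma_qpq = 0, Gamma_qqq = -16/171; accelerations (d^2p/dtau^2, d^2q/dtau^2) = (-3311/684, 473/342)

E = 53/4, F = -7/2, G = 2 at the point
E_p = 42, E_q = 0, F_p = -6, F_q = 14/3, G_p = 0, G_q = -8/3
EG - F^2 = 57/4;  g^inv = (4/57) * [[2, 7/2], [7/2, 53/4]]
first-kind symbols [ij,l] = (1/2)(d_i g_jl + d_j g_il - d_l g_ij): [pp,p] = E_p/2 = 21, [pp,q] = F_p - E_q/2 = -6, [pq,p] = E_q/2 = 0, [pq,q] = G_p/2 = 0, [qq,p] = F_q - G_p/2 = 14/3, [qq,q] = G_q/2 = -4/3
Gamma^p_ij = (G*[ij,p] - F*[ij,q])/(EG - F^2), Gamma^q_ij = (E*[ij,q] - F*[ij,p])/(EG - F^2)
Gamma_ppp = 28/19, Gamma_ppq = 0, Gamma_pqq = 56/171, Gamma_qpp = -8/19, Gamma_qpq = 0, Gamma_qqq = -16/171
d^2p/dtau^2 = -(Gamma_ppp*(-7/4)^2 + 2*Gamma_ppq*(-7/4)*(-1) + Gamma_pqq*(-1)^2) = -3311/684
d^2q/dtau^2 = -(Gamma_qpp*(-7/4)^2 + 2*Gamma_qpq*(-7/4)*(-1) + Gamma_qqq*(-1)^2) = 473/342


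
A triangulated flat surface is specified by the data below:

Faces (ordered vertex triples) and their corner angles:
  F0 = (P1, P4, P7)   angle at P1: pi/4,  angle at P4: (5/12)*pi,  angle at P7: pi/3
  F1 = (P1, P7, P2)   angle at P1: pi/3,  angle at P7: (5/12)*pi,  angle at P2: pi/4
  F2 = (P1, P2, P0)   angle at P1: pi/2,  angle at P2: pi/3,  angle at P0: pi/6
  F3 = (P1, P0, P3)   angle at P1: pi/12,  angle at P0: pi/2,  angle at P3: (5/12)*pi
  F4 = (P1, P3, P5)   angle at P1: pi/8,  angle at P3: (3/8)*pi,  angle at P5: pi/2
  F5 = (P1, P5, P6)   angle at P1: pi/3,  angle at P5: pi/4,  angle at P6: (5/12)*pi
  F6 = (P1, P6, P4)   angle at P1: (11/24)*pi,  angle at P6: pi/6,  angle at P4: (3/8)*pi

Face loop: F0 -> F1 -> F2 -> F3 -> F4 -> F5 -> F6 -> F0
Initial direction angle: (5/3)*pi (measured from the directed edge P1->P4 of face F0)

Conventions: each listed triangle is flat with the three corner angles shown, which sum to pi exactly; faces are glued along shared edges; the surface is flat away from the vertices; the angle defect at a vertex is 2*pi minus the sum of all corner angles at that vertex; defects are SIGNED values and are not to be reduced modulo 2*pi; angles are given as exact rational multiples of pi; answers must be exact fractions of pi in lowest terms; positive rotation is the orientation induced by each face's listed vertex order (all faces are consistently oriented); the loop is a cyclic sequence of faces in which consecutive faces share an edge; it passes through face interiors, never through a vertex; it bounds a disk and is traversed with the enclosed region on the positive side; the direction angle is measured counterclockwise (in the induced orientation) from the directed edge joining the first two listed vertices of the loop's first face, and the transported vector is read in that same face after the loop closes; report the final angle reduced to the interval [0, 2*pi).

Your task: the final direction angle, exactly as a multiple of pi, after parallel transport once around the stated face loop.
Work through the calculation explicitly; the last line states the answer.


enclosed vertex P1: corner angles sum to (25/12)*pi, defect = 2*pi - (25/12)*pi = -pi/12
the final direction is the initial angle plus the enclosed defects, taken mod 2*pi in the induced orientation
final angle = (5/3)*pi - pi/12 = (19/12)*pi (mod 2*pi)

Answer: final direction angle = (19/12)*pi


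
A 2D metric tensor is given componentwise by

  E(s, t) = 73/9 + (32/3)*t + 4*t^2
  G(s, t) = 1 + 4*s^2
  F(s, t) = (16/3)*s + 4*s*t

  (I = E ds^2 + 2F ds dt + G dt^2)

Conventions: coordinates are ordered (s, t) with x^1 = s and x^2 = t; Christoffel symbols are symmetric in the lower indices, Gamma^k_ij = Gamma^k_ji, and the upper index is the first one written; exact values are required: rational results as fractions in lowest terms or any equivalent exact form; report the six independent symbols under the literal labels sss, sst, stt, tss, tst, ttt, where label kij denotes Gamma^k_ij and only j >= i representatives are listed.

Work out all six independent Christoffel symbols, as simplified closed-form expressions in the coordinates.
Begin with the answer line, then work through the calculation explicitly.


Answer: Gamma_sss = 0, Gamma_sst = (36*t + 48)/(36*s^2 + 36*t^2 + 96*t + 73), Gamma_stt = 0, Gamma_tss = 0, Gamma_tst = 36*s/(36*s^2 + 36*t^2 + 96*t + 73), Gamma_ttt = 0

E = 73/9 + (32/3)*t + 4*t^2; F = (16/3)*s + 4*s*t; G = 1 + 4*s^2
Gamma^k_ij = (1/2) g^{kl} (d_i g_jl + d_j g_il - d_l g_ij), with g^inv = (1/(EG-F^2)) [[G, -F], [-F, E]]
first partials: E_s = 0, E_t = 32/3 + 8*t, F_s = 16/3 + 4*t, F_t = 4*s, G_s = 8*s, G_t = 0
D = EG - F^2 = 73/9 + (32/3)*t + 4*t^2 + 4*s^2
expanded: Gamma^s_ss = (G E_s - 2F F_s + F E_t)/(2D), Gamma^s_st = (G E_t - F G_s)/(2D), Gamma^s_tt = (2G F_t - G G_s - F G_t)/(2D), Gamma^t_ss = (2E F_s - E E_t - F E_s)/(2D), Gamma^t_st = (E G_s - F E_t)/(2D), Gamma^t_tt = (E G_t - 2F F_t + F G_s)/(2D); substitute and cancel common factors


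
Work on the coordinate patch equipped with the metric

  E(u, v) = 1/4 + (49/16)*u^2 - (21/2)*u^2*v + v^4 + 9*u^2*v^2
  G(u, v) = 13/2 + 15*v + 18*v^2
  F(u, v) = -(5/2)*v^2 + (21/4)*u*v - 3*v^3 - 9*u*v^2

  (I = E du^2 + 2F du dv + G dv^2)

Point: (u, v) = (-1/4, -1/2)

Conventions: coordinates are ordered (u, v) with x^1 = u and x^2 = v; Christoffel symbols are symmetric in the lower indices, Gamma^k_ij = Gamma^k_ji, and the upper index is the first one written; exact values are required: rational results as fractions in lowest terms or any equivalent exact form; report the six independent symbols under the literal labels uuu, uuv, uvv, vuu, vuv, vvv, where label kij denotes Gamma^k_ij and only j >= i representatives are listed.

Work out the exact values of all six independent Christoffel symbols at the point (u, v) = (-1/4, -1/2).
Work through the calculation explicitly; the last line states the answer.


E = 249/256, F = 31/32, G = 7/2 at the point
E_u = -169/32, E_v = -55/32, F_u = -39/8, F_v = -53/16, G_u = 0, G_v = -3
EG - F^2 = 2525/1024;  g^inv = (1024/2525) * [[7/2, -31/32], [-31/32, 249/256]]
first-kind symbols [ij,l] = (1/2)(d_i g_jl + d_j g_il - d_l g_ij): [uu,u] = E_u/2 = -169/64, [uu,v] = F_u - E_v/2 = -257/64, [uv,u] = E_v/2 = -55/64, [uv,v] = G_u/2 = 0, [vv,u] = F_v - G_u/2 = -53/16, [vv,v] = G_v/2 = -3/2
Gamma^u_ij = (G*[ij,u] - F*[ij,v])/(EG - F^2), Gamma^v_ij = (E*[ij,v] - F*[ij,u])/(EG - F^2)

Answer: Gamma_uuu = -10961/5050, Gamma_uuv = -616/505, Gamma_uvv = -10384/2525, Gamma_vuu = -22081/40400, Gamma_vuv = 341/1010, Gamma_vvv = 1792/2525


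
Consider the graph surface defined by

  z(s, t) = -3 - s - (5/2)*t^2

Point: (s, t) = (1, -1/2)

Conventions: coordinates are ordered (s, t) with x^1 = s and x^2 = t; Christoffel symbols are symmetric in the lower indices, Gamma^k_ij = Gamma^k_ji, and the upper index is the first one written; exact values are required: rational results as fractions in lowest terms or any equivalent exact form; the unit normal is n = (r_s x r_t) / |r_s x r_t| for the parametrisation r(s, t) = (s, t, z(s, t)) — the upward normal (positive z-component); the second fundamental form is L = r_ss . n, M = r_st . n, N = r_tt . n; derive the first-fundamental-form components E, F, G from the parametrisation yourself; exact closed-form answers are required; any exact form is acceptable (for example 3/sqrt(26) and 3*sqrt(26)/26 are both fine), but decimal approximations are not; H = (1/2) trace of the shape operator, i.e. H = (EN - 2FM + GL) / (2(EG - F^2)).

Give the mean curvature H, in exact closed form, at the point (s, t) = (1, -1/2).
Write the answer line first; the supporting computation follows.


Answer: H = -40*sqrt(33)/1089

z_s = -1, z_t = 5/2, z_ss = 0, z_st = 0, z_tt = -5
E = 2, F = -5/2, G = 29/4; answer radicand W^2 = 33/4
unnormalised second-form numerators: l = 0, m = 0, n = -5; L = l/sqrt(33/4), and similarly M = m/sqrt(W^2), N = n/sqrt(W^2)
H = (E*n - 2*F*m + G*l) / (2*(EG - F^2)*sqrt(W^2)); E*n - 2*F*m + G*l = -10, EG - F^2 = 33/4, so H = (-20/33)/sqrt(33/4)
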